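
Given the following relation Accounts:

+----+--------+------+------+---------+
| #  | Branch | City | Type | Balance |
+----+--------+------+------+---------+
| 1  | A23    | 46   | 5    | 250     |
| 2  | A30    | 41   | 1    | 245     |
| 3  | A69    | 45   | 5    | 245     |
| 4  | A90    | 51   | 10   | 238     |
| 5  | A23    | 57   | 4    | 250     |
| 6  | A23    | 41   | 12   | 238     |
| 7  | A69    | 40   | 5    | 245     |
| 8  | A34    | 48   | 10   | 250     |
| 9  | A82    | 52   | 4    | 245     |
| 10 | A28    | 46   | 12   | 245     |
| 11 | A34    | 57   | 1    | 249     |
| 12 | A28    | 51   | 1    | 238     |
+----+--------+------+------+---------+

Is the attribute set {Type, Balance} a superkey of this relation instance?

No

Rows 3 and 7 have the same {Type, Balance} value (Type=5, Balance=245) but are distinct tuples, so {Type, Balance} does not determine every attribute — not a superkey.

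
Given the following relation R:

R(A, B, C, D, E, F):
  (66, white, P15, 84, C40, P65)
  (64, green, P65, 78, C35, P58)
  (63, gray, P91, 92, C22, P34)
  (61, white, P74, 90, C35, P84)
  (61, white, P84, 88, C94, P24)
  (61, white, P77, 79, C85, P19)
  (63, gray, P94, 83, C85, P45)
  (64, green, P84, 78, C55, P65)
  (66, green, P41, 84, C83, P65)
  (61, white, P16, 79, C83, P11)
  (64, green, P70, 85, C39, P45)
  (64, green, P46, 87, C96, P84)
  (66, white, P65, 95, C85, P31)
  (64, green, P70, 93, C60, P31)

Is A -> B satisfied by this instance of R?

A=66: 3 rows → B takes values {white, green} — violation
A=64: 5 rows → B = green, green, green, green, green ✓
A=63: 2 rows → B = gray, gray ✓
A=61: 4 rows → B = white, white, white, white ✓
Two rows agree on A but differ on B, so A -> B does not hold.

No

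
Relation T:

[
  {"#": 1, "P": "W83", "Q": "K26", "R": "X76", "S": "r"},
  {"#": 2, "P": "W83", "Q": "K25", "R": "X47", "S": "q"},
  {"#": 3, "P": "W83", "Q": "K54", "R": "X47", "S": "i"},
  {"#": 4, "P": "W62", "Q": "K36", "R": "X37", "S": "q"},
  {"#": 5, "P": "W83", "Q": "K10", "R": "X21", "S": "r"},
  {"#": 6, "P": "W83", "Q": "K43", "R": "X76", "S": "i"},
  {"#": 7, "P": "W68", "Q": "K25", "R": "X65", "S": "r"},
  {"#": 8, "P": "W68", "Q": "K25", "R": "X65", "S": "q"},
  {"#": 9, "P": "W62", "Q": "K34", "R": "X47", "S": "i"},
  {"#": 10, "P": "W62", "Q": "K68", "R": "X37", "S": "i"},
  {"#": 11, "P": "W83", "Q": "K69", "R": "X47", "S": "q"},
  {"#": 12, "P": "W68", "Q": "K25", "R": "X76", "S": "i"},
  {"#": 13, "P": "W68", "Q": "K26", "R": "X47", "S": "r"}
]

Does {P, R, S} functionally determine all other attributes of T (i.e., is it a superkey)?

No

Rows 2 and 11 have the same {P, R, S} value (P=W83, R=X47, S=q) but are distinct tuples, so {P, R, S} does not determine every attribute — not a superkey.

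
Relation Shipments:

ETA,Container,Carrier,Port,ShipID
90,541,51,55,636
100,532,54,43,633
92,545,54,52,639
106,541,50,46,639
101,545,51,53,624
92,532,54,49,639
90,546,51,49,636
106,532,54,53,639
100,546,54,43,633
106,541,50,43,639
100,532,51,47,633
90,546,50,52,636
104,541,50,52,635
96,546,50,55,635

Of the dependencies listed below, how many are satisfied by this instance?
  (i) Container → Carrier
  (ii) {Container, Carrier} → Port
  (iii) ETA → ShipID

(i) Container → Carrier: Container=541: 4 rows → Carrier takes values {51, 50} — violation; Container=532: 4 rows → Carrier takes values {54, 51} — violation; Container=545: 2 rows → Carrier takes values {54, 51} — violation; Container=546: 4 rows → Carrier takes values {51, 54, 50} — violation — fails.
(ii) {Container, Carrier} → Port: (Container=532, Carrier=54): 3 rows → Port takes values {43, 49, 53} — violation; (Container=541, Carrier=50): 3 rows → Port takes values {46, 43, 52} — violation; (Container=546, Carrier=50): 2 rows → Port takes values {52, 55} — violation — fails.
(iii) ETA → ShipID: every LHS value maps to a single RHS value — holds.
1 of the 3 dependencies holds.

1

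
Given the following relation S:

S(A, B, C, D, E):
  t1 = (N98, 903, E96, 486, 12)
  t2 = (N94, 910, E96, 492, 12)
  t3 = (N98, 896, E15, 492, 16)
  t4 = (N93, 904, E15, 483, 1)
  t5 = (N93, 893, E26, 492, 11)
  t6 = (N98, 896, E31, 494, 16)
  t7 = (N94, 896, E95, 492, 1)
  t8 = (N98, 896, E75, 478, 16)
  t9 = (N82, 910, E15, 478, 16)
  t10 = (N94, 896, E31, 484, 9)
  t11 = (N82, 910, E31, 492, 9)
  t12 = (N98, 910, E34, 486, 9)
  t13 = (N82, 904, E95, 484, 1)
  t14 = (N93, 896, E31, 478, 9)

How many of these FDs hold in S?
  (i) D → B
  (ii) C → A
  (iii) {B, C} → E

0

(i) D → B: D=486: rows 1, 12 → B takes values {903, 910} — violation; D=492: rows 2, 3, 5, 7, 11 → B takes values {910, 896, 893} — violation; D=478: rows 8, 9, 14 → B takes values {896, 910} — violation; D=484: rows 10, 13 → B takes values {896, 904} — violation — fails.
(ii) C → A: C=E96: rows 1, 2 → A takes values {N98, N94} — violation; C=E15: rows 3, 4, 9 → A takes values {N98, N93, N82} — violation; C=E31: rows 6, 10, 11, 14 → A takes values {N98, N94, N82, N93} — violation; C=E95: rows 7, 13 → A takes values {N94, N82} — violation — fails.
(iii) {B, C} → E: (B=896, C=E31): rows 6, 10, 14 → E takes values {16, 9} — violation — fails.
None of the 3 dependencies hold.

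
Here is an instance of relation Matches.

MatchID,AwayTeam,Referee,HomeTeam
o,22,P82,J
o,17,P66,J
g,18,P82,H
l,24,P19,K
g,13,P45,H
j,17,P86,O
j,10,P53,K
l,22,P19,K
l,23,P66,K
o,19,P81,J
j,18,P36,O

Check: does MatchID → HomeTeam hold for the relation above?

No

MatchID=o: 3 rows → HomeTeam = J, J, J ✓
MatchID=g: 2 rows → HomeTeam = H, H ✓
MatchID=l: 3 rows → HomeTeam = K, K, K ✓
MatchID=j: 3 rows → HomeTeam takes values {O, K} — violation
Two rows agree on MatchID but differ on HomeTeam, so MatchID → HomeTeam does not hold.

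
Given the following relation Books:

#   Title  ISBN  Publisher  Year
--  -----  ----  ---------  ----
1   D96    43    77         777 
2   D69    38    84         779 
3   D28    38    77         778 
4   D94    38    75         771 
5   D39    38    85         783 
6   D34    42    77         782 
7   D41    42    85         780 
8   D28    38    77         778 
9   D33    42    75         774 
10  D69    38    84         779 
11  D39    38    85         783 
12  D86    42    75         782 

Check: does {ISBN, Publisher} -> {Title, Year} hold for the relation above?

(ISBN=43, Publisher=77): row 1 → {Title,Year} = (D96, 777) ✓
(ISBN=38, Publisher=84): rows 2, 10 → {Title,Year} = (D69, 779), (D69, 779) ✓
(ISBN=38, Publisher=77): rows 3, 8 → {Title,Year} = (D28, 778), (D28, 778) ✓
(ISBN=38, Publisher=75): row 4 → {Title,Year} = (D94, 771) ✓
(ISBN=38, Publisher=85): rows 5, 11 → {Title,Year} = (D39, 783), (D39, 783) ✓
(ISBN=42, Publisher=77): row 6 → {Title,Year} = (D34, 782) ✓
(ISBN=42, Publisher=85): row 7 → {Title,Year} = (D41, 780) ✓
(ISBN=42, Publisher=75): rows 9, 12 → {Title,Year} takes values {(D33, 774), (D86, 782)} — violation
Two rows agree on {ISBN, Publisher} but differ on {Title, Year}, so {ISBN, Publisher} -> {Title, Year} does not hold.

No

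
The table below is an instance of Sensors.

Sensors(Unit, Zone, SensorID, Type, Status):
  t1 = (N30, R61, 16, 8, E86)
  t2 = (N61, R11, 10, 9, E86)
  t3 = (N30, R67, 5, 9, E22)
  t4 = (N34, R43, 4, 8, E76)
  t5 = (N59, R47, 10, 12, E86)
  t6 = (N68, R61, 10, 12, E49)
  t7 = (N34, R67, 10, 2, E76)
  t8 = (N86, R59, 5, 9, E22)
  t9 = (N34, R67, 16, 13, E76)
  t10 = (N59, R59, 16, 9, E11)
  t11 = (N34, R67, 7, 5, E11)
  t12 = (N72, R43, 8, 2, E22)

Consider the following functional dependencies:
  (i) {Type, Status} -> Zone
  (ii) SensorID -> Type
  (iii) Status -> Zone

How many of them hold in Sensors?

(i) {Type, Status} -> Zone: (Type=9, Status=E22): rows 3, 8 → Zone takes values {R67, R59} — violation — fails.
(ii) SensorID -> Type: SensorID=16: rows 1, 9, 10 → Type takes values {8, 13, 9} — violation; SensorID=10: rows 2, 5, 6, 7 → Type takes values {9, 12, 2} — violation — fails.
(iii) Status -> Zone: Status=E86: rows 1, 2, 5 → Zone takes values {R61, R11, R47} — violation; Status=E22: rows 3, 8, 12 → Zone takes values {R67, R59, R43} — violation; Status=E76: rows 4, 7, 9 → Zone takes values {R43, R67} — violation; Status=E11: rows 10, 11 → Zone takes values {R59, R67} — violation — fails.
None of the 3 dependencies hold.

0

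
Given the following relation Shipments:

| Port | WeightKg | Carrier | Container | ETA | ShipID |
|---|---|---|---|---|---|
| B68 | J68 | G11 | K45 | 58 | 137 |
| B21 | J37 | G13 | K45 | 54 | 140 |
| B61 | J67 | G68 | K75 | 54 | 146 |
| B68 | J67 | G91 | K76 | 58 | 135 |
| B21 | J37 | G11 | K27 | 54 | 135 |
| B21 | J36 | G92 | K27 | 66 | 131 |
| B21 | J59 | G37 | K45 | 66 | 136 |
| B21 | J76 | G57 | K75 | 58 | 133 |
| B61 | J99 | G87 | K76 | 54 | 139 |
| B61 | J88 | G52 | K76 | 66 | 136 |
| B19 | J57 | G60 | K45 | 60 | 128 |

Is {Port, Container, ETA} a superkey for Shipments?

Yes

All 11 rows have distinct {Port, Container, ETA} values, so {Port, Container, ETA} → (all attributes) holds and {Port, Container, ETA} is a superkey.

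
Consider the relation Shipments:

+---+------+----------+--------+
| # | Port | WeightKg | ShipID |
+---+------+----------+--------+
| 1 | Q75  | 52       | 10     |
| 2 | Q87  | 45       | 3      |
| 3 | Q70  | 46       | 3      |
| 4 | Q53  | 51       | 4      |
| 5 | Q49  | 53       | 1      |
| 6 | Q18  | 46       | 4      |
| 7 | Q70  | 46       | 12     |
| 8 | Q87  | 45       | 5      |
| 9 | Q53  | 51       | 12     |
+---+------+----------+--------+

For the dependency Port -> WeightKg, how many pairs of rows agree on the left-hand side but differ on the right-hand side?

0

Port=Q87: all 2 rows agree on WeightKg — 0 pairs.
Port=Q70: all 2 rows agree on WeightKg — 0 pairs.
Port=Q53: all 2 rows agree on WeightKg — 0 pairs.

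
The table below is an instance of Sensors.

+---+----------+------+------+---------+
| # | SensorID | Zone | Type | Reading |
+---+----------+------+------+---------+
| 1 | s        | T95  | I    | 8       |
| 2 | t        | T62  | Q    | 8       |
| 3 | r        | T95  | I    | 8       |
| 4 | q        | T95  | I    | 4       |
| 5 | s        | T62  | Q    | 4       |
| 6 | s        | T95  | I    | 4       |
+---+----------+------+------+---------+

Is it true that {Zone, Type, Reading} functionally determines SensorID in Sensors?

No

(Zone=T95, Type=I, Reading=8): rows 1, 3 → SensorID takes values {s, r} — violation
(Zone=T62, Type=Q, Reading=8): row 2 → SensorID = t ✓
(Zone=T95, Type=I, Reading=4): rows 4, 6 → SensorID takes values {q, s} — violation
(Zone=T62, Type=Q, Reading=4): row 5 → SensorID = s ✓
Two rows agree on {Zone, Type, Reading} but differ on SensorID, so {Zone, Type, Reading} -> SensorID does not hold.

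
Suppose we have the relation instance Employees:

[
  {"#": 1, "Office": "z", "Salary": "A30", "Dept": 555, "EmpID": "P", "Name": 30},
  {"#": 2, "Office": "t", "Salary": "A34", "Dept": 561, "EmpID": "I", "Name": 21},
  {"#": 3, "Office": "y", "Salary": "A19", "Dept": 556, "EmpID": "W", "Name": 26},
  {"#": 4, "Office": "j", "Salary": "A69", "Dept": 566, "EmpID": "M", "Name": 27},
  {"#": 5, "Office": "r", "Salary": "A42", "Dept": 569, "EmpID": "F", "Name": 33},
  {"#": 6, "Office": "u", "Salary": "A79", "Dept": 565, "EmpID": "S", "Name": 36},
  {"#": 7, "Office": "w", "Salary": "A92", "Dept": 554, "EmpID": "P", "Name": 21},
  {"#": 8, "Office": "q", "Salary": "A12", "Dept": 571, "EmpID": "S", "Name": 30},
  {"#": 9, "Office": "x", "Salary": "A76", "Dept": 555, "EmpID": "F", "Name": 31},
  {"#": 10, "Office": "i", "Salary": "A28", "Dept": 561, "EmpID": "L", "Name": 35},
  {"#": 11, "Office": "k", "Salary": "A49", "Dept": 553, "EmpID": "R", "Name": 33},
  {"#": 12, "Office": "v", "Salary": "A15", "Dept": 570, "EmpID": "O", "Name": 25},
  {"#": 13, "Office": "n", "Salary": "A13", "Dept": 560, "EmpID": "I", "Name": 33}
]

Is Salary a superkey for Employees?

All 13 rows have distinct Salary values, so Salary → (all attributes) holds and Salary is a superkey.

Yes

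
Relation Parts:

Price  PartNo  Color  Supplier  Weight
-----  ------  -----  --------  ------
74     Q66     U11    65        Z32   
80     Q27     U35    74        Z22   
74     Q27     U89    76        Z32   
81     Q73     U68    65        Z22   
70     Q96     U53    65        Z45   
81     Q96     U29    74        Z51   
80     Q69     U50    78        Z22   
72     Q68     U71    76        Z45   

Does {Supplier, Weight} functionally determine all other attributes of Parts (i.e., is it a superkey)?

All 8 rows have distinct {Supplier, Weight} values, so {Supplier, Weight} → (all attributes) holds and {Supplier, Weight} is a superkey.

Yes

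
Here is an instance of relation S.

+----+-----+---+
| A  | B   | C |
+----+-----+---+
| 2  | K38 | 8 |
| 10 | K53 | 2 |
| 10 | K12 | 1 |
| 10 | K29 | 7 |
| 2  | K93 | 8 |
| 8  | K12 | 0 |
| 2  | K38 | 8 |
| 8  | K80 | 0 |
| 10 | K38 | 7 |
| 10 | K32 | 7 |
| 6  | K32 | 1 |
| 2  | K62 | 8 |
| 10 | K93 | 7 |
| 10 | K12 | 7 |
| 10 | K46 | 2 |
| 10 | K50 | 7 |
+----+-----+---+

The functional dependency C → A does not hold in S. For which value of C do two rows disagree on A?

C=8: 4 rows → A = 2, 2, 2, 2 ✓
C=2: 2 rows → A = 10, 10 ✓
C=1: 2 rows → A takes values {10, 6} — violation
C=7: 6 rows → A = 10, 10, 10, 10, 10, 10 ✓
C=0: 2 rows → A = 8, 8 ✓
The only C value with inconsistent A is C=1.

1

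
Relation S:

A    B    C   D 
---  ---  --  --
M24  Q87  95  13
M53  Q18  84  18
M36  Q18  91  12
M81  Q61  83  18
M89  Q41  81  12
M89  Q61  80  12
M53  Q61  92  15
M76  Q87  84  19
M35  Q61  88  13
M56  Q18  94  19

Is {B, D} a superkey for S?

All 10 rows have distinct {B, D} values, so {B, D} → (all attributes) holds and {B, D} is a superkey.

Yes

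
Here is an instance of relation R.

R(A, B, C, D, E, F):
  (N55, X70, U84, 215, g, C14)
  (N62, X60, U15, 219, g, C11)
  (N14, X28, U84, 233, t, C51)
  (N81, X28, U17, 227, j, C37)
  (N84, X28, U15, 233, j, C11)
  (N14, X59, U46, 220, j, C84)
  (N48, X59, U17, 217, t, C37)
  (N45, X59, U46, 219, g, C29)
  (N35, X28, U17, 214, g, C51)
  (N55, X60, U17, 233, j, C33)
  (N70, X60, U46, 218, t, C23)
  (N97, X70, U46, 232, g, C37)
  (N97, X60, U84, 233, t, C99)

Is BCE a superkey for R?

Yes

All 13 rows have distinct BCE values, so BCE → (all attributes) holds and BCE is a superkey.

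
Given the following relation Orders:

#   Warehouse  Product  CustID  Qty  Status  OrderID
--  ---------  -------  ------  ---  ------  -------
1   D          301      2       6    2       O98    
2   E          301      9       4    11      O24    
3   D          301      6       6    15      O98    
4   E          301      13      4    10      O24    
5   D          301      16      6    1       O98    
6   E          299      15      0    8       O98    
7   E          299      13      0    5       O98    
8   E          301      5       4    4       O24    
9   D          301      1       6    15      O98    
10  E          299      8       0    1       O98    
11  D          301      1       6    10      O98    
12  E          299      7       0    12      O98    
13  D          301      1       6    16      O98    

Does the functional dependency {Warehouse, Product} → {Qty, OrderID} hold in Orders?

Yes

(Warehouse=D, Product=301): rows 1, 3, 5, 9, 11, 13 → {Qty,OrderID} = (6, O98), (6, O98), (6, O98), (6, O98), (6, O98), (6, O98) ✓
(Warehouse=E, Product=301): rows 2, 4, 8 → {Qty,OrderID} = (4, O24), (4, O24), (4, O24) ✓
(Warehouse=E, Product=299): rows 6, 7, 10, 12 → {Qty,OrderID} = (0, O98), (0, O98), (0, O98), (0, O98) ✓
Every {Warehouse, Product} value is associated with a single {Qty, OrderID} value, so {Warehouse, Product} → {Qty, OrderID} holds.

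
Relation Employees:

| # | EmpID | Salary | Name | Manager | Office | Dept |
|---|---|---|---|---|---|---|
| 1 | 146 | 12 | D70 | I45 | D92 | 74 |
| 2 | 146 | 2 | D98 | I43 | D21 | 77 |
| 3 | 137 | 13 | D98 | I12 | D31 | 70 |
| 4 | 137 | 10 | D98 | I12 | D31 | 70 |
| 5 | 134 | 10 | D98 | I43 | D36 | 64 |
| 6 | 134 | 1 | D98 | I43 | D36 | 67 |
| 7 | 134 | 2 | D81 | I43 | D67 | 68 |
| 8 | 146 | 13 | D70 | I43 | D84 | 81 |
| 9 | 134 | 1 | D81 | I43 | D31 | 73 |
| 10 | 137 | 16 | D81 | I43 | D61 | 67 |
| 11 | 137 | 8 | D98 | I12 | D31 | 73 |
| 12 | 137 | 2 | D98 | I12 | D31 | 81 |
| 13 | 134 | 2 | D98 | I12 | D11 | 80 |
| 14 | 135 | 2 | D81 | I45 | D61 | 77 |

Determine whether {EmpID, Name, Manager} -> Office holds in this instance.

(EmpID=146, Name=D70, Manager=I45): row 1 → Office = D92 ✓
(EmpID=146, Name=D98, Manager=I43): row 2 → Office = D21 ✓
(EmpID=137, Name=D98, Manager=I12): rows 3, 4, 11, 12 → Office = D31, D31, D31, D31 ✓
(EmpID=134, Name=D98, Manager=I43): rows 5, 6 → Office = D36, D36 ✓
(EmpID=134, Name=D81, Manager=I43): rows 7, 9 → Office takes values {D67, D31} — violation
(EmpID=146, Name=D70, Manager=I43): row 8 → Office = D84 ✓
(EmpID=137, Name=D81, Manager=I43): row 10 → Office = D61 ✓
(EmpID=134, Name=D98, Manager=I12): row 13 → Office = D11 ✓
(EmpID=135, Name=D81, Manager=I45): row 14 → Office = D61 ✓
Two rows agree on {EmpID, Name, Manager} but differ on Office, so {EmpID, Name, Manager} -> Office does not hold.

No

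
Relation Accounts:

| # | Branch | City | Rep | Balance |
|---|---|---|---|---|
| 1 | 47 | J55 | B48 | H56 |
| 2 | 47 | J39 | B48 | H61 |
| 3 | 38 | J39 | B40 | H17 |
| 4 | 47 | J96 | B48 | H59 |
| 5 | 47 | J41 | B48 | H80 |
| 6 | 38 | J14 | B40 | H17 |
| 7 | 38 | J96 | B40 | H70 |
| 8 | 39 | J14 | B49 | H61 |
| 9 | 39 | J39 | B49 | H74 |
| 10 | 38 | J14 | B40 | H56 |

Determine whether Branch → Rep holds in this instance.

Branch=47: rows 1, 2, 4, 5 → Rep = B48, B48, B48, B48 ✓
Branch=38: rows 3, 6, 7, 10 → Rep = B40, B40, B40, B40 ✓
Branch=39: rows 8, 9 → Rep = B49, B49 ✓
Every Branch value is associated with a single Rep value, so Branch → Rep holds.

Yes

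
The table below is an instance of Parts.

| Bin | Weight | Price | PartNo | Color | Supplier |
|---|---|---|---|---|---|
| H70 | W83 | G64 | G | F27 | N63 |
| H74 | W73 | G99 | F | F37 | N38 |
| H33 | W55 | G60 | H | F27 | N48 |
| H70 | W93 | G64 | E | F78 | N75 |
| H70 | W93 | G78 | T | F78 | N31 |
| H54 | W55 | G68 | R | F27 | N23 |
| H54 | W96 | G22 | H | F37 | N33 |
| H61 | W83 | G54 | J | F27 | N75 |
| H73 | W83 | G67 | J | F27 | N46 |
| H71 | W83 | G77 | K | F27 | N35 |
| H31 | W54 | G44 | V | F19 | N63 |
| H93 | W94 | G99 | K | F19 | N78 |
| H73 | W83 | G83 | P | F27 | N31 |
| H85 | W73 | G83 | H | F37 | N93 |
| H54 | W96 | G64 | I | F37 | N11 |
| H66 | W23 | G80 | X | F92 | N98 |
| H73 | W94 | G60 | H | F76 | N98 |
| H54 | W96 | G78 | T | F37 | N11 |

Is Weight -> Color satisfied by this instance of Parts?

No

Weight=W83: 5 rows → Color = F27, F27, F27, F27, F27 ✓
Weight=W73: 2 rows → Color = F37, F37 ✓
Weight=W55: 2 rows → Color = F27, F27 ✓
Weight=W93: 2 rows → Color = F78, F78 ✓
Weight=W96: 3 rows → Color = F37, F37, F37 ✓
Weight=W54: 1 row → Color = F19 ✓
Weight=W94: 2 rows → Color takes values {F19, F76} — violation
Weight=W23: 1 row → Color = F92 ✓
Two rows agree on Weight but differ on Color, so Weight -> Color does not hold.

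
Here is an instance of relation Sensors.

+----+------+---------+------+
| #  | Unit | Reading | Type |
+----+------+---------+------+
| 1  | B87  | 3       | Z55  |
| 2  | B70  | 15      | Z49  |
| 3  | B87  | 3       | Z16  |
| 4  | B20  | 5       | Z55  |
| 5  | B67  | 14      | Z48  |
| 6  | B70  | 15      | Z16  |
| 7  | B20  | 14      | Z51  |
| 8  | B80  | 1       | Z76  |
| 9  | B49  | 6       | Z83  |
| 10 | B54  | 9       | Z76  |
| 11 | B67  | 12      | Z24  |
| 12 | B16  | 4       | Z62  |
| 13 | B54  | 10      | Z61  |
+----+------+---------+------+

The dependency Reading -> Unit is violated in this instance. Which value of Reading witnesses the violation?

14

Reading=3: rows 1, 3 → Unit = B87, B87 ✓
Reading=15: rows 2, 6 → Unit = B70, B70 ✓
Reading=5: row 4 → Unit = B20 ✓
Reading=14: rows 5, 7 → Unit takes values {B67, B20} — violation
Reading=1: row 8 → Unit = B80 ✓
Reading=6: row 9 → Unit = B49 ✓
Reading=9: row 10 → Unit = B54 ✓
Reading=12: row 11 → Unit = B67 ✓
Reading=4: row 12 → Unit = B16 ✓
Reading=10: row 13 → Unit = B54 ✓
The only Reading value with inconsistent Unit is Reading=14.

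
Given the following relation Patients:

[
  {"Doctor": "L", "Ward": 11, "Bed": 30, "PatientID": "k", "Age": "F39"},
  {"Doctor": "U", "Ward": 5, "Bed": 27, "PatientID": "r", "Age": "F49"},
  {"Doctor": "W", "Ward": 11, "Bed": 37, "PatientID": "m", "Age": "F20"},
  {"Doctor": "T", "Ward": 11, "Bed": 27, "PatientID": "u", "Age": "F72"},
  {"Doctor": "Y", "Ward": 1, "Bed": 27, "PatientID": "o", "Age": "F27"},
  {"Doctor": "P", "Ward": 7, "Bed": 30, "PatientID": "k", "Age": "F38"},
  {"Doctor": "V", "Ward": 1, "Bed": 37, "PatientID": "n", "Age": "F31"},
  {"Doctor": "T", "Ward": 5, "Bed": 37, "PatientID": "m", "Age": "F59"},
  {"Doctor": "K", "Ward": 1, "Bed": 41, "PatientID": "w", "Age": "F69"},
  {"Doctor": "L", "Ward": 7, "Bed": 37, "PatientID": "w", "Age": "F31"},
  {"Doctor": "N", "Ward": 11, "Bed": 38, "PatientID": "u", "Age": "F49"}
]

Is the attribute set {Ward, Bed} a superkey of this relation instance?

All 11 rows have distinct {Ward, Bed} values, so {Ward, Bed} → (all attributes) holds and {Ward, Bed} is a superkey.

Yes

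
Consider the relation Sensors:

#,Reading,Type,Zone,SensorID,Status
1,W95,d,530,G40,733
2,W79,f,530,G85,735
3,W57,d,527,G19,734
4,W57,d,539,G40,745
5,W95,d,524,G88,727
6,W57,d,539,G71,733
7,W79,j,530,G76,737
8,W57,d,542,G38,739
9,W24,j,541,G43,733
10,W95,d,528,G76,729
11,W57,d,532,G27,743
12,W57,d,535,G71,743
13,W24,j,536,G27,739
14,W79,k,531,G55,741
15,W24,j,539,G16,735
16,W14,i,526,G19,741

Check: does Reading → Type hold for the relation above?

No

Reading=W95: rows 1, 5, 10 → Type = d, d, d ✓
Reading=W79: rows 2, 7, 14 → Type takes values {f, j, k} — violation
Reading=W57: rows 3, 4, 6, 8, 11, 12 → Type = d, d, d, d, d, d ✓
Reading=W24: rows 9, 13, 15 → Type = j, j, j ✓
Reading=W14: row 16 → Type = i ✓
Two rows agree on Reading but differ on Type, so Reading → Type does not hold.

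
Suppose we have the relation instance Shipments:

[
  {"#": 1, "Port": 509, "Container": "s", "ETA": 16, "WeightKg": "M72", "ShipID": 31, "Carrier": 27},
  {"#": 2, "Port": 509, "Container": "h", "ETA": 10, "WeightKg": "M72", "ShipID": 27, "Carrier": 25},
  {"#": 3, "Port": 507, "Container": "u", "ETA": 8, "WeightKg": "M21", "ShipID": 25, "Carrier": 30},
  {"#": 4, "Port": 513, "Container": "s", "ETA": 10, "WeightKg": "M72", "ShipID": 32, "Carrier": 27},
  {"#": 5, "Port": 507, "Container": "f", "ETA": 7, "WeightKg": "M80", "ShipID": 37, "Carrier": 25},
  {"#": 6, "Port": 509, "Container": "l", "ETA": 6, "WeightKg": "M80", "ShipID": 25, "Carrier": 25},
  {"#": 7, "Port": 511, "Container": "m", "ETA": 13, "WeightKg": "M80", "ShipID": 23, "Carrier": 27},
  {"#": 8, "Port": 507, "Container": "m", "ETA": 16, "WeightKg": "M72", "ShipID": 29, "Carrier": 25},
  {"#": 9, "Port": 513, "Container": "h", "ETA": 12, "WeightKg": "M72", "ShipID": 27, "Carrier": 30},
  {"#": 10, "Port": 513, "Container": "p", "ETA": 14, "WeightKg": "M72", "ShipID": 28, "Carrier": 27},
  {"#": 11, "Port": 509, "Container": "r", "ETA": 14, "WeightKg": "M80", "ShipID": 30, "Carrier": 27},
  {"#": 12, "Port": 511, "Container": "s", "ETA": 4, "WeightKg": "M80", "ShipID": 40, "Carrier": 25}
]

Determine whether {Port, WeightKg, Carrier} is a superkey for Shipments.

Rows 4 and 10 have the same {Port, WeightKg, Carrier} value (Port=513, WeightKg=M72, Carrier=27) but are distinct tuples, so {Port, WeightKg, Carrier} does not determine every attribute — not a superkey.

No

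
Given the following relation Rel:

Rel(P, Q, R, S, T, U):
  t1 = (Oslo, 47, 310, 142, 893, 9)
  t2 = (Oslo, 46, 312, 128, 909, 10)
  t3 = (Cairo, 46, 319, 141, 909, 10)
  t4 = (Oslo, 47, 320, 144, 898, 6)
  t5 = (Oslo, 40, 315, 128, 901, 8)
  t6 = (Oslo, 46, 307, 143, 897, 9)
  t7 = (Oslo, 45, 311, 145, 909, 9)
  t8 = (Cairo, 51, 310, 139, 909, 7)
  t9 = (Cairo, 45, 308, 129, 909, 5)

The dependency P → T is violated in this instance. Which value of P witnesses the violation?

Oslo

P=Oslo: rows 1, 2, 4, 5, 6, 7 → T takes values {893, 909, 898, 901, 897} — violation
P=Cairo: rows 3, 8, 9 → T = 909, 909, 909 ✓
The only P value with inconsistent T is P=Oslo.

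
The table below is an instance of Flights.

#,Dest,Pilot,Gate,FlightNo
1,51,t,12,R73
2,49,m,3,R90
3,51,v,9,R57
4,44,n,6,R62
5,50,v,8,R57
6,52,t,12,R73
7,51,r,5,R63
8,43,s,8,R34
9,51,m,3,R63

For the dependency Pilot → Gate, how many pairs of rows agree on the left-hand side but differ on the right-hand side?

Pilot=t: all 2 rows agree on Gate — 0 pairs.
Pilot=m: all 2 rows agree on Gate — 0 pairs.
Pilot=v: violating pairs (3,5) — 1 pair.

1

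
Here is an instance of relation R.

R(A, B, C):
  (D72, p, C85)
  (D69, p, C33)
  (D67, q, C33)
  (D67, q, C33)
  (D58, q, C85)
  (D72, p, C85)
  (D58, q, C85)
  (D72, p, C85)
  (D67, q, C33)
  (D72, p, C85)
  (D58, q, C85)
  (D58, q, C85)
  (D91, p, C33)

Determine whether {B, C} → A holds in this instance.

No

(B=p, C=C85): 4 rows → A = D72, D72, D72, D72 ✓
(B=p, C=C33): 2 rows → A takes values {D69, D91} — violation
(B=q, C=C33): 3 rows → A = D67, D67, D67 ✓
(B=q, C=C85): 4 rows → A = D58, D58, D58, D58 ✓
Two rows agree on {B, C} but differ on A, so {B, C} → A does not hold.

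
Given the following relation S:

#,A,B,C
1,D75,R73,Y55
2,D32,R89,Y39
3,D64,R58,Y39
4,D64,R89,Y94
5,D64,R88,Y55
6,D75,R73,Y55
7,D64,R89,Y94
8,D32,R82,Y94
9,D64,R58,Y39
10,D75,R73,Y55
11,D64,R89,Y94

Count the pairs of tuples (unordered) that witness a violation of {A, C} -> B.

0

(A=D75, C=Y55): all 3 rows agree on B — 0 pairs.
(A=D64, C=Y39): all 2 rows agree on B — 0 pairs.
(A=D64, C=Y94): all 3 rows agree on B — 0 pairs.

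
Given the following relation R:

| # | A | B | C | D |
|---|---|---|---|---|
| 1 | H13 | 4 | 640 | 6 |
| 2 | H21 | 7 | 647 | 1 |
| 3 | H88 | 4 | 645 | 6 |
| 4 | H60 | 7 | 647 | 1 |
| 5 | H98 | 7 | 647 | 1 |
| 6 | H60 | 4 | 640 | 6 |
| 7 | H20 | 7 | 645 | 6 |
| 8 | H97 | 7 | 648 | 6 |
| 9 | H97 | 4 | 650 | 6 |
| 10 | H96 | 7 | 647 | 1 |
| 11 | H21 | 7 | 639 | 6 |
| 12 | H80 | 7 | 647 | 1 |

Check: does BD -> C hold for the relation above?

(B=4, D=6): rows 1, 3, 6, 9 → C takes values {640, 645, 650} — violation
(B=7, D=1): rows 2, 4, 5, 10, 12 → C = 647, 647, 647, 647, 647 ✓
(B=7, D=6): rows 7, 8, 11 → C takes values {645, 648, 639} — violation
Two rows agree on BD but differ on C, so BD -> C does not hold.

No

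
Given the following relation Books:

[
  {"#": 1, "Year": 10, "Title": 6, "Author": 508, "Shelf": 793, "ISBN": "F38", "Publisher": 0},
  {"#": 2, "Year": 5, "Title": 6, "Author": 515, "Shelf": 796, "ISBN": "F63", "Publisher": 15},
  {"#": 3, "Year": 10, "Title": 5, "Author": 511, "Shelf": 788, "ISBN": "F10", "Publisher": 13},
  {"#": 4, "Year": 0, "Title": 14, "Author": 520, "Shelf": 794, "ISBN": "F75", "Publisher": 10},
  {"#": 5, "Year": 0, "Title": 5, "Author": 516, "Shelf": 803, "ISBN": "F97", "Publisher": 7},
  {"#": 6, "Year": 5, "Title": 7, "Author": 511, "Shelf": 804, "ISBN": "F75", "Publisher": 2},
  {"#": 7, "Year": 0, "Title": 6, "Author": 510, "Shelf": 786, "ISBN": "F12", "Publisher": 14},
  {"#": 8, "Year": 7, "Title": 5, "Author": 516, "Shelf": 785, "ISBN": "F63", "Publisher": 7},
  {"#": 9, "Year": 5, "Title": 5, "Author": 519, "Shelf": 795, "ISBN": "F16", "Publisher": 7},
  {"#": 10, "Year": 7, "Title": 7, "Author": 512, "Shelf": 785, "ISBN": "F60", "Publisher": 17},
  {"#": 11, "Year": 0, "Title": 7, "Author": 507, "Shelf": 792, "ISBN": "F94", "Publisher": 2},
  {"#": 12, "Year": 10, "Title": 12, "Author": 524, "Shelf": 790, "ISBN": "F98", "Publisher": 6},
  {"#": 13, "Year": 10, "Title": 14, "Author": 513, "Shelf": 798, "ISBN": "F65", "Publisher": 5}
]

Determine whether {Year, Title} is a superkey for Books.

All 13 rows have distinct {Year, Title} values, so {Year, Title} → (all attributes) holds and {Year, Title} is a superkey.

Yes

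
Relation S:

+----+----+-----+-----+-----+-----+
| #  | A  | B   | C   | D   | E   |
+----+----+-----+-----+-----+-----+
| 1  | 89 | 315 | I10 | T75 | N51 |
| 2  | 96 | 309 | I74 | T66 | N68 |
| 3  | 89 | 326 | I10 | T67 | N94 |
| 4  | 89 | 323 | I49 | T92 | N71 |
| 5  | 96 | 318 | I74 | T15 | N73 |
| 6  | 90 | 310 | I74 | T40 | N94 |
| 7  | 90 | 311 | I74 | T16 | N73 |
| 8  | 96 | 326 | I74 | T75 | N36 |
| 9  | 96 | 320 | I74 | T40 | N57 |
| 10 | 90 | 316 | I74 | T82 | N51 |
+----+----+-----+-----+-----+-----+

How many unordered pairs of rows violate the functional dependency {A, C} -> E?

(A=89, C=I10): violating pairs (1,3) — 1 pair.
(A=96, C=I74): violating pairs (2,5), (2,8), (2,9), (5,8), (5,9), (8,9) — 6 pairs.
(A=90, C=I74): violating pairs (6,7), (6,10), (7,10) — 3 pairs.

10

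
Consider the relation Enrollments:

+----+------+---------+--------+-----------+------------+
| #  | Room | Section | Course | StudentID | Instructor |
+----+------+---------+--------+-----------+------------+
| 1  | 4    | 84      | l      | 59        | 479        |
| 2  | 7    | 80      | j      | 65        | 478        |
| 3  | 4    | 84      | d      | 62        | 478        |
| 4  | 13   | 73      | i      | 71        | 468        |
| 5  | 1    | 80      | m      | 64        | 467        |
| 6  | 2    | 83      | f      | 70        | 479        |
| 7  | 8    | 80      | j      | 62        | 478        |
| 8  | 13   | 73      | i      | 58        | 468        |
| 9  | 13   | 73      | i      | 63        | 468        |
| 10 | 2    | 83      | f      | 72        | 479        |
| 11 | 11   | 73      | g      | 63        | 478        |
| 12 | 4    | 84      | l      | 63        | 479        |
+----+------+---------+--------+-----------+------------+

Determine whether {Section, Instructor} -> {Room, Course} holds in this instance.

No

(Section=84, Instructor=479): rows 1, 12 → {Room,Course} = (4, l), (4, l) ✓
(Section=80, Instructor=478): rows 2, 7 → {Room,Course} takes values {(7, j), (8, j)} — violation
(Section=84, Instructor=478): row 3 → {Room,Course} = (4, d) ✓
(Section=73, Instructor=468): rows 4, 8, 9 → {Room,Course} = (13, i), (13, i), (13, i) ✓
(Section=80, Instructor=467): row 5 → {Room,Course} = (1, m) ✓
(Section=83, Instructor=479): rows 6, 10 → {Room,Course} = (2, f), (2, f) ✓
(Section=73, Instructor=478): row 11 → {Room,Course} = (11, g) ✓
Two rows agree on {Section, Instructor} but differ on {Room, Course}, so {Section, Instructor} -> {Room, Course} does not hold.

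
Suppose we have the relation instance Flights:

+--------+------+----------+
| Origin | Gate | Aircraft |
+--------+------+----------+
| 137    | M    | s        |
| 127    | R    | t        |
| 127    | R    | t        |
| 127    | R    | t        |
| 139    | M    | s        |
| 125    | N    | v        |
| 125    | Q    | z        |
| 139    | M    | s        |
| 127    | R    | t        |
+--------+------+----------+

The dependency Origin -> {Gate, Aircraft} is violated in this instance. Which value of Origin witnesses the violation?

125

Origin=137: 1 row → {Gate,Aircraft} = (M, s) ✓
Origin=127: 4 rows → {Gate,Aircraft} = (R, t), (R, t), (R, t), (R, t) ✓
Origin=139: 2 rows → {Gate,Aircraft} = (M, s), (M, s) ✓
Origin=125: 2 rows → {Gate,Aircraft} takes values {(N, v), (Q, z)} — violation
The only Origin value with inconsistent RHS is Origin=125.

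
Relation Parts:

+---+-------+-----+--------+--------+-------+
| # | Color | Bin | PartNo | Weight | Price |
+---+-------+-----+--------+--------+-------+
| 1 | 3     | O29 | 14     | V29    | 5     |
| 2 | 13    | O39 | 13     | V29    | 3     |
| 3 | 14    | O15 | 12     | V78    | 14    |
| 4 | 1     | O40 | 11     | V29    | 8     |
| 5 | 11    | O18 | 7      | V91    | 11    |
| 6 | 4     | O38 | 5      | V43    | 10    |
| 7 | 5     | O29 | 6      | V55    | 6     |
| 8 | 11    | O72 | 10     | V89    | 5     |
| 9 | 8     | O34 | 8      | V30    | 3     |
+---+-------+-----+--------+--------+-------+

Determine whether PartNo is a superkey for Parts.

Yes

All 9 rows have distinct PartNo values, so PartNo → (all attributes) holds and PartNo is a superkey.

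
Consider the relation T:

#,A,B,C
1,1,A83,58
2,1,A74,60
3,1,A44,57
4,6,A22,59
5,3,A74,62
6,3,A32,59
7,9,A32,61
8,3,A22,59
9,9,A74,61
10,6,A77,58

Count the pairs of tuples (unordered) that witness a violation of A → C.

A=1: violating pairs (1,2), (1,3), (2,3) — 3 pairs.
A=6: violating pairs (4,10) — 1 pair.
A=3: violating pairs (5,6), (5,8) — 2 pairs.
A=9: all 2 rows agree on C — 0 pairs.

6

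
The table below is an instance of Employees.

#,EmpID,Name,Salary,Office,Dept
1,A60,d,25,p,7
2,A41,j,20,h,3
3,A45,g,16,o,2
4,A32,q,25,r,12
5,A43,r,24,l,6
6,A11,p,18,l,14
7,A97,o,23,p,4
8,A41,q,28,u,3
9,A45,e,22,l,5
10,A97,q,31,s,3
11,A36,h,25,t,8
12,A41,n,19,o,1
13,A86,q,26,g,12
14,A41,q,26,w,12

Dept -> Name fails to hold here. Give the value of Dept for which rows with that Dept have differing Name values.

Dept=7: row 1 → Name = d ✓
Dept=3: rows 2, 8, 10 → Name takes values {j, q} — violation
Dept=2: row 3 → Name = g ✓
Dept=12: rows 4, 13, 14 → Name = q, q, q ✓
Dept=6: row 5 → Name = r ✓
Dept=14: row 6 → Name = p ✓
Dept=4: row 7 → Name = o ✓
Dept=5: row 9 → Name = e ✓
Dept=8: row 11 → Name = h ✓
Dept=1: row 12 → Name = n ✓
The only Dept value with inconsistent Name is Dept=3.

3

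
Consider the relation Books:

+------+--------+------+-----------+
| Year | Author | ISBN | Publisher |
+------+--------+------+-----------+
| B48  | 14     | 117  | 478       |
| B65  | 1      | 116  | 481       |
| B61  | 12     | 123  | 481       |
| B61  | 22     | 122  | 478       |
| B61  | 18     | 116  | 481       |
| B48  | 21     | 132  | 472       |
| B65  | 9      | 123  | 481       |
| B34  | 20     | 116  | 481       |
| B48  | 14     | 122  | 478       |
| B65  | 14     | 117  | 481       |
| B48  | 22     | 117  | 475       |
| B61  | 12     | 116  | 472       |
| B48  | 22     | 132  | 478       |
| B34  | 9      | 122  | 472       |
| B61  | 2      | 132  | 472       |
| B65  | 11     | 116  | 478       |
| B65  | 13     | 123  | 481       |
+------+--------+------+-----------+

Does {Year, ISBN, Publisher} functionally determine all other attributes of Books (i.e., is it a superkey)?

No

Two distinct rows share (Year=B65, ISBN=123, Publisher=481), so {Year, ISBN, Publisher} does not determine every attribute — not a superkey.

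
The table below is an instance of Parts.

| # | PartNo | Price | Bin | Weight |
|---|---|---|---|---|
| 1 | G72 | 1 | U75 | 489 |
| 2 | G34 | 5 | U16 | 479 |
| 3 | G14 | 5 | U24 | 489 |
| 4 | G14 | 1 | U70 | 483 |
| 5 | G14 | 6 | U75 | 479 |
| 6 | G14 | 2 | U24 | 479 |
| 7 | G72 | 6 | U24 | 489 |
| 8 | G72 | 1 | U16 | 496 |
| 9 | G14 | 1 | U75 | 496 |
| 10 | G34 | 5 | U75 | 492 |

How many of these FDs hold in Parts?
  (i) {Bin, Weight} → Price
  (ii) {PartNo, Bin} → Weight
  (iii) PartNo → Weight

(i) {Bin, Weight} → Price: (Bin=U24, Weight=489): rows 3, 7 → Price takes values {5, 6} — violation — fails.
(ii) {PartNo, Bin} → Weight: (PartNo=G14, Bin=U24): rows 3, 6 → Weight takes values {489, 479} — violation; (PartNo=G14, Bin=U75): rows 5, 9 → Weight takes values {479, 496} — violation — fails.
(iii) PartNo → Weight: PartNo=G72: rows 1, 7, 8 → Weight takes values {489, 496} — violation; PartNo=G34: rows 2, 10 → Weight takes values {479, 492} — violation; PartNo=G14: rows 3, 4, 5, 6, 9 → Weight takes values {489, 483, 479, 496} — violation — fails.
None of the 3 dependencies hold.

0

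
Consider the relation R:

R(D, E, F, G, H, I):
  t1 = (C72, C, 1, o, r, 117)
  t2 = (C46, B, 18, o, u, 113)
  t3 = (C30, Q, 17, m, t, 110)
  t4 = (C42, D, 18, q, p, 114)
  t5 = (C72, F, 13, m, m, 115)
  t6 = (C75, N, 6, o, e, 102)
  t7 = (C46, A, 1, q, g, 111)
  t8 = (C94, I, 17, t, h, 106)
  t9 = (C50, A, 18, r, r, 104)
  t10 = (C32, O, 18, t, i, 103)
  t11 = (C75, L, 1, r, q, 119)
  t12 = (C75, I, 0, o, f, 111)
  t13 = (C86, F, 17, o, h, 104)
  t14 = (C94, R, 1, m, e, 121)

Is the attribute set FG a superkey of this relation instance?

Yes

All 14 rows have distinct FG values, so FG → (all attributes) holds and FG is a superkey.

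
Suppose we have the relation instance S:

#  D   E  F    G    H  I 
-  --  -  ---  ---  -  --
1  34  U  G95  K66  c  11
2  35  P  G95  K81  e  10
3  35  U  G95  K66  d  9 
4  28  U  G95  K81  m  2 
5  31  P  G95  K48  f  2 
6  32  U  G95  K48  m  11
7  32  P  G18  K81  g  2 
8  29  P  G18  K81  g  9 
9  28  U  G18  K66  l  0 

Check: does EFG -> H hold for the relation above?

No

(E=U, F=G95, G=K66): rows 1, 3 → H takes values {c, d} — violation
(E=P, F=G95, G=K81): row 2 → H = e ✓
(E=U, F=G95, G=K81): row 4 → H = m ✓
(E=P, F=G95, G=K48): row 5 → H = f ✓
(E=U, F=G95, G=K48): row 6 → H = m ✓
(E=P, F=G18, G=K81): rows 7, 8 → H = g, g ✓
(E=U, F=G18, G=K66): row 9 → H = l ✓
Two rows agree on EFG but differ on H, so EFG -> H does not hold.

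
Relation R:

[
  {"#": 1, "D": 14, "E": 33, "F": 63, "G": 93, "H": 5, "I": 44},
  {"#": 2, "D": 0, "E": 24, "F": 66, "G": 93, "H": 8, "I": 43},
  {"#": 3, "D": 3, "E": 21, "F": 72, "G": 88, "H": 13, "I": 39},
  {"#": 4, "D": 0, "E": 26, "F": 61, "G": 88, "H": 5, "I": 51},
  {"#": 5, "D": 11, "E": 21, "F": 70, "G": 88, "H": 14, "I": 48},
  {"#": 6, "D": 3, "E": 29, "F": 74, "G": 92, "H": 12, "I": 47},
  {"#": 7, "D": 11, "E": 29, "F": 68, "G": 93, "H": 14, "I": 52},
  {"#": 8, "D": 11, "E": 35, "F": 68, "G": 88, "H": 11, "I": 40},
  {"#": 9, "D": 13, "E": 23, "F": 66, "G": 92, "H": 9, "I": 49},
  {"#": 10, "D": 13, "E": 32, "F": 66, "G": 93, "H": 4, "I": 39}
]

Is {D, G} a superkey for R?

Rows 5 and 8 have the same {D, G} value (D=11, G=88) but are distinct tuples, so {D, G} does not determine every attribute — not a superkey.

No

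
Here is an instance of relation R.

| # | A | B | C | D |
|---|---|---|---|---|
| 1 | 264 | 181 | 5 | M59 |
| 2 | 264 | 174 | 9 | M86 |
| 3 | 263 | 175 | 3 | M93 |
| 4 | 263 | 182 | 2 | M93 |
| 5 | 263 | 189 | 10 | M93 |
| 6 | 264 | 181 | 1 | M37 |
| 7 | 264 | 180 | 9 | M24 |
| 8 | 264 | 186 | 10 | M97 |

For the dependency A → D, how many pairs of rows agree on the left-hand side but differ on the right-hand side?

10

A=264: violating pairs (1,2), (1,6), (1,7), (1,8), (2,6), (2,7), (2,8), (6,7), (6,8), (7,8) — 10 pairs.
A=263: all 3 rows agree on D — 0 pairs.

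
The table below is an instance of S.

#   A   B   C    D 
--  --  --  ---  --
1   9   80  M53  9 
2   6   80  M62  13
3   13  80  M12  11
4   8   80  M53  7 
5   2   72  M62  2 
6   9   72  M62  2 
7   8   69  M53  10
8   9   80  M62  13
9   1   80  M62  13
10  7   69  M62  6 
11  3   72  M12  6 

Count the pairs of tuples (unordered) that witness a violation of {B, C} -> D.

1

(B=80, C=M53): violating pairs (1,4) — 1 pair.
(B=80, C=M62): all 3 rows agree on D — 0 pairs.
(B=72, C=M62): all 2 rows agree on D — 0 pairs.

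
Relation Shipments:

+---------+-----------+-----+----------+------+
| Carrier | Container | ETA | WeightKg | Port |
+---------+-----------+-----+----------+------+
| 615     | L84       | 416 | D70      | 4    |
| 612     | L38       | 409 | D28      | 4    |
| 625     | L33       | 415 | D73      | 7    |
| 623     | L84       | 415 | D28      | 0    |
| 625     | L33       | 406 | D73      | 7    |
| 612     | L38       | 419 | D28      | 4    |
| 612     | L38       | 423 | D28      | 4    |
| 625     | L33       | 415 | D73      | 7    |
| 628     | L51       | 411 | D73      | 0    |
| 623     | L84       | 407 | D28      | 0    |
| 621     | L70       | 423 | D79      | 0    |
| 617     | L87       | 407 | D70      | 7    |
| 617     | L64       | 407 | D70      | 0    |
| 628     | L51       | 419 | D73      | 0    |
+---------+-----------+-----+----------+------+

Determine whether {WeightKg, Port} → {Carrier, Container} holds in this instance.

(WeightKg=D70, Port=4): 1 row → {Carrier,Container} = (615, L84) ✓
(WeightKg=D28, Port=4): 3 rows → {Carrier,Container} = (612, L38), (612, L38), (612, L38) ✓
(WeightKg=D73, Port=7): 3 rows → {Carrier,Container} = (625, L33), (625, L33), (625, L33) ✓
(WeightKg=D28, Port=0): 2 rows → {Carrier,Container} = (623, L84), (623, L84) ✓
(WeightKg=D73, Port=0): 2 rows → {Carrier,Container} = (628, L51), (628, L51) ✓
(WeightKg=D79, Port=0): 1 row → {Carrier,Container} = (621, L70) ✓
(WeightKg=D70, Port=7): 1 row → {Carrier,Container} = (617, L87) ✓
(WeightKg=D70, Port=0): 1 row → {Carrier,Container} = (617, L64) ✓
Every {WeightKg, Port} value is associated with a single {Carrier, Container} value, so {WeightKg, Port} → {Carrier, Container} holds.

Yes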